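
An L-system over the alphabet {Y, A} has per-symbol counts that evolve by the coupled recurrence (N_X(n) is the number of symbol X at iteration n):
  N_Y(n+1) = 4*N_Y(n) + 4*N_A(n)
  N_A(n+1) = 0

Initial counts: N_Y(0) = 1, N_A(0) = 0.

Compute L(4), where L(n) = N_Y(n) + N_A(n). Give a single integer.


Step 0: N_Y=1, N_A=0, L=1
Step 1: N_Y=4, N_A=0, L=4
Step 2: N_Y=16, N_A=0, L=16
Step 3: N_Y=64, N_A=0, L=64
Step 4: N_Y=256, N_A=0, L=256

Answer: 256


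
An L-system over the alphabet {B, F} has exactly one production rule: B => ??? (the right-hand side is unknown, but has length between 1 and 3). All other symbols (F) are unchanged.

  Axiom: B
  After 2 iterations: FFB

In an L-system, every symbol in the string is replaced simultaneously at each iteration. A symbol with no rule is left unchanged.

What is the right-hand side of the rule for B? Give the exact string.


Answer: FB

Derivation:
Trying B => FB:
  Step 0: B
  Step 1: FB
  Step 2: FFB
Matches the given result.


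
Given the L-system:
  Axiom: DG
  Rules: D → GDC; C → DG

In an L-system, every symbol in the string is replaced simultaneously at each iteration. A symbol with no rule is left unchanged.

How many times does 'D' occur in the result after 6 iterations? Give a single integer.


Step 0: DG  (1 'D')
Step 1: GDCG  (1 'D')
Step 2: GGDCDGG  (2 'D')
Step 3: GGGDCDGGDCGG  (3 'D')
Step 4: GGGGDCDGGDCGGGDCDGGG  (5 'D')
Step 5: GGGGGDCDGGDCGGGDCDGGGGGDCDGGDCGGG  (8 'D')
Step 6: GGGGGGDCDGGDCGGGDCDGGGGGDCDGGDCGGGGGGDCDGGDCGGGDCDGGGG  (13 'D')

Answer: 13


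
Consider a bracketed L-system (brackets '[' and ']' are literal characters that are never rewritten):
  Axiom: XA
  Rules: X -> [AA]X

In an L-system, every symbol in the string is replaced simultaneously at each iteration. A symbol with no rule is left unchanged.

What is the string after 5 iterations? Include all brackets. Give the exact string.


Step 0: XA
Step 1: [AA]XA
Step 2: [AA][AA]XA
Step 3: [AA][AA][AA]XA
Step 4: [AA][AA][AA][AA]XA
Step 5: [AA][AA][AA][AA][AA]XA

Answer: [AA][AA][AA][AA][AA]XA


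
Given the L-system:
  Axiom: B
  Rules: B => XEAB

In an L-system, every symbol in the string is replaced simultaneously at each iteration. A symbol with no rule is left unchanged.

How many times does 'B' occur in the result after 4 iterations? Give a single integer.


Step 0: B  (1 'B')
Step 1: XEAB  (1 'B')
Step 2: XEAXEAB  (1 'B')
Step 3: XEAXEAXEAB  (1 'B')
Step 4: XEAXEAXEAXEAB  (1 'B')

Answer: 1


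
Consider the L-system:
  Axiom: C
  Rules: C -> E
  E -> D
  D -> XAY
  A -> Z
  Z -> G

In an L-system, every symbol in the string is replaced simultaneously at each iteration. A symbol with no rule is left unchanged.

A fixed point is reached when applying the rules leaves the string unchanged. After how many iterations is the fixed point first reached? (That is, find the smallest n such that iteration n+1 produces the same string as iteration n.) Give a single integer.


Answer: 5

Derivation:
Step 0: C
Step 1: E
Step 2: D
Step 3: XAY
Step 4: XZY
Step 5: XGY
Step 6: XGY  (unchanged — fixed point at step 5)


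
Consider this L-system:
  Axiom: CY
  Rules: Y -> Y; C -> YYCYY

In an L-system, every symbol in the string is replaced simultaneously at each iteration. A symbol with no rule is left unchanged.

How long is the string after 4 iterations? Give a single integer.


Answer: 18

Derivation:
Step 0: length = 2
Step 1: length = 6
Step 2: length = 10
Step 3: length = 14
Step 4: length = 18


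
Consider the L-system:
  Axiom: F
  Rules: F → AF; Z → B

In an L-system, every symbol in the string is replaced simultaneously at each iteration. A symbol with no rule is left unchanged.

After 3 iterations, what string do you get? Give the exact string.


Answer: AAAF

Derivation:
Step 0: F
Step 1: AF
Step 2: AAF
Step 3: AAAF


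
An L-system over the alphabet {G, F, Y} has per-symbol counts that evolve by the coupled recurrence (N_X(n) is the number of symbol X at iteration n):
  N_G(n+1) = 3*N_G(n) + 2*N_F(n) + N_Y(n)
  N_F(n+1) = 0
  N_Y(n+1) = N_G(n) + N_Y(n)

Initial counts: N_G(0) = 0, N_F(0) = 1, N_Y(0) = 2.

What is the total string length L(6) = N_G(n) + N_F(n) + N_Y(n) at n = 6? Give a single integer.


Step 0: N_G=0, N_F=1, N_Y=2, L=3
Step 1: N_G=4, N_F=0, N_Y=2, L=6
Step 2: N_G=14, N_F=0, N_Y=6, L=20
Step 3: N_G=48, N_F=0, N_Y=20, L=68
Step 4: N_G=164, N_F=0, N_Y=68, L=232
Step 5: N_G=560, N_F=0, N_Y=232, L=792
Step 6: N_G=1912, N_F=0, N_Y=792, L=2704

Answer: 2704


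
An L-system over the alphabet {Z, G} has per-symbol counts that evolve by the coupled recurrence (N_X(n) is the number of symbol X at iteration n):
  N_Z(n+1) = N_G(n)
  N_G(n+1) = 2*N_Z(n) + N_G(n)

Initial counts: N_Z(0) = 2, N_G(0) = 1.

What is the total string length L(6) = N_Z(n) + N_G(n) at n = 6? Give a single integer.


Step 0: N_Z=2, N_G=1, L=3
Step 1: N_Z=1, N_G=5, L=6
Step 2: N_Z=5, N_G=7, L=12
Step 3: N_Z=7, N_G=17, L=24
Step 4: N_Z=17, N_G=31, L=48
Step 5: N_Z=31, N_G=65, L=96
Step 6: N_Z=65, N_G=127, L=192

Answer: 192


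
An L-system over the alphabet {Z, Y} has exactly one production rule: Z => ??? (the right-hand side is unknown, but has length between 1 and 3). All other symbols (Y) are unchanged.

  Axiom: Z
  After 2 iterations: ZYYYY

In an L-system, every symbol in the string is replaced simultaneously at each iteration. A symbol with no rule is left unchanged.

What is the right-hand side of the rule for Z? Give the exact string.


Answer: ZYY

Derivation:
Trying Z => ZYY:
  Step 0: Z
  Step 1: ZYY
  Step 2: ZYYYY
Matches the given result.


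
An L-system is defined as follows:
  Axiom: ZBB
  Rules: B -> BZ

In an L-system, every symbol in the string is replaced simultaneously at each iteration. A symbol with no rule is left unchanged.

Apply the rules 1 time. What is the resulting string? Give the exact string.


Answer: ZBZBZ

Derivation:
Step 0: ZBB
Step 1: ZBZBZ


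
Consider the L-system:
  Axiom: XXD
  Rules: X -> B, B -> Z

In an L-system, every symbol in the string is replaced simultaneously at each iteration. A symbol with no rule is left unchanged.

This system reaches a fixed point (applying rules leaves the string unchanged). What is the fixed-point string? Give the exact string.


Answer: ZZD

Derivation:
Step 0: XXD
Step 1: BBD
Step 2: ZZD
Step 3: ZZD  (unchanged — fixed point at step 2)


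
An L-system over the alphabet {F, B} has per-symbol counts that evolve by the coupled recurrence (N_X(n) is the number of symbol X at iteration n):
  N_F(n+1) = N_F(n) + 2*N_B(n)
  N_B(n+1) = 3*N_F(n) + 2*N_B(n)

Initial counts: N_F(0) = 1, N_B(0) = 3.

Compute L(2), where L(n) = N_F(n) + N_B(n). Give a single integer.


Answer: 64

Derivation:
Step 0: N_F=1, N_B=3, L=4
Step 1: N_F=7, N_B=9, L=16
Step 2: N_F=25, N_B=39, L=64


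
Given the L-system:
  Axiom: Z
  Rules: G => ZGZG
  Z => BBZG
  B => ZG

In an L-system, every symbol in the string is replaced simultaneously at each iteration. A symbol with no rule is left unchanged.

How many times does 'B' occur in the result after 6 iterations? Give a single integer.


Answer: 434

Derivation:
Final string: ZGZGBBZGZGZGBBZGZGZGBBZGZGZGZGZGBBZGZGZGBBZGZGZGBBZGZGZGBBZGZGZGBBZGZGZGZGZGBBZGZGZGBBZGZGZGBBZGZGZGZGZGBBZGZGZGBBZGZGZGBBZGZGZGZGZGBBZGZGZGBBZGZGZGBBZGZGZGBBZGZGZGBBZGZGZGZGZGBBZGZGZGBBZGZGZGBBZGZGZGZGZGBBZGZGZGBBZGZGZGBBZGZGZGZGZGBBZGZGZGBBZGZGZGBBZGZGZGBBZGZGZGBBZGZGZGZGZGBBZGZGZGBBZGZGZGBBZGZGZGZGZGBBZGZGZGBBZGZGZGBBZGZGZGZGZGBBZGZGZGBBZGZGZGBBZGZGZGZGZGBBZGZGZGBBZGZGZGBBZGZGZGZGZGBBZGZGZGBBZGZGZGBBZGZGZGBBZGZGZGBBZGZGZGZGZGBBZGZGZGBBZGZGZGBBZGZGZGZGZGBBZGZGZGBBZGZGZGBBZGZGZGZGZGBBZGZGZGBBZGZGZGBBZGZGZGBBZGZGZGBBZGZGZGZGZGBBZGZGZGBBZGZGZGBBZGZGZGZGZGBBZGZGZGBBZGZGZGBBZGZGZGZGZGBBZGZGZGBBZGZGZGBBZGZGZGBBZGZGZGBBZGZGZGZGZGBBZGZGZGBBZGZGZGBBZGZGZGZGZGBBZGZGZGBBZGZGZGBBZGZGZGZGZGBBZGZGZGBBZGZGZGBBZGZGZGBBZGZGZGBBZGZGZGZGZGBBZGZGZGBBZGZGZGBBZGZGZGZGZGBBZGZGZGBBZGZGZGBBZGZGZGZGZGBBZGZGZGBBZGZGZGBBZGZGZGBBZGZGZGBBZGZGZGZGZGBBZGZGZGBBZGZGZGBBZGZGZGZGZGBBZGZGZGBBZGZGZGBBZGZGZGZGZGBBZGZGZGBBZGZGZGBBZGZGZGZGZGBBZGZGZGBBZGZGZGBBZGZGZGZGZGBBZGZGZGBBZGZGZGBBZGZGZGBBZGZGZGBBZGZGZGZGZGBBZGZGZGBBZGZGZGBBZGZGZGZGZGBBZGZGZGBBZGZGZGBBZGZGZGZGZGBBZGZGZGBBZGZGZGBBZGZGZGBBZGZGZGBBZGZGZGZGZGBBZGZGZGBBZGZGZGBBZGZGZGZGZGBBZGZGZGBBZGZGZGBBZGZGZGZGZGBBZGZGZGBBZGZGZGBBZGZGZGBBZGZGZGBBZGZGZGZGZGBBZGZGZGBBZGZGZGBBZGZGZGZGZGBBZGZGZGBBZGZGZGBBZGZGZGZGZGBBZGZGZGBBZGZGZGBBZGZGZGZGZGBBZGZGZGBBZGZGZGBBZGZGZGZGZGBBZGZGZGBBZGZGZGBBZGZGZGBBZGZGZGBBZGZGZGZGZGBBZGZGZGBBZGZGZGBBZGZGZGZGZGBBZGZGZGBBZGZGZGBBZGZGZGZGZGBBZGZGZGBBZGZGZGBBZGZGZGBBZGZGZGBBZGZGZGZGZGBBZGZGZGBBZGZGZGBBZGZGZGZGZGBBZGZGZGBBZGZGZGBBZGZGZGZGZGBBZGZGZGBBZGZGZGBBZGZGZGBBZGZGZGBBZGZGZGZGZGBBZGZGZGBBZGZGZGBBZGZGZGZGZGBBZGZGZGBBZGZGZGBBZGZGZGZGZGBBZGZGZGBBZGZGZGBBZGZGZGZGZGBBZGZGZGBBZGZGZGBBZGZGZGZGZGBBZGZGZGBBZGZGZGBBZGZGZGBBZGZGZGBBZGZGZGZGZGBBZGZGZGBBZGZGZGBBZGZGZGZGZGBBZGZGZGBBZGZGZGBBZGZGZGZGZGBBZGZGZGBBZGZGZGBBZGZGZGBBZGZGZGBBZGZGZGZGZGBBZGZGZGBBZGZGZGBBZGZGZGZGZGBBZGZGZGBBZGZGZGBBZGZGZGZGZGBBZGZGZGBBZGZGZGBBZGZGZGBBZGZGZGBBZGZGZGZGZGBBZGZGZGBBZGZGZGBBZGZGZGZGZGBBZGZGZGBBZGZGZGBBZGZGZGZGZGBBZGZGZGBBZGZGZGBBZGZGZG
Count of 'B': 434


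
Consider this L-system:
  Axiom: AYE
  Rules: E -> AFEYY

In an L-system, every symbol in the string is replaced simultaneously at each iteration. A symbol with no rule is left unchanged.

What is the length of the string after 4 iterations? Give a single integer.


Step 0: length = 3
Step 1: length = 7
Step 2: length = 11
Step 3: length = 15
Step 4: length = 19

Answer: 19


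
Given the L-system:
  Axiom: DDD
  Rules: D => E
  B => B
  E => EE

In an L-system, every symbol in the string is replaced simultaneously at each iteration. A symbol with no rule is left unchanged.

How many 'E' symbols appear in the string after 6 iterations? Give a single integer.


Step 0: DDD  (0 'E')
Step 1: EEE  (3 'E')
Step 2: EEEEEE  (6 'E')
Step 3: EEEEEEEEEEEE  (12 'E')
Step 4: EEEEEEEEEEEEEEEEEEEEEEEE  (24 'E')
Step 5: EEEEEEEEEEEEEEEEEEEEEEEEEEEEEEEEEEEEEEEEEEEEEEEE  (48 'E')
Step 6: EEEEEEEEEEEEEEEEEEEEEEEEEEEEEEEEEEEEEEEEEEEEEEEEEEEEEEEEEEEEEEEEEEEEEEEEEEEEEEEEEEEEEEEEEEEEEEEE  (96 'E')

Answer: 96


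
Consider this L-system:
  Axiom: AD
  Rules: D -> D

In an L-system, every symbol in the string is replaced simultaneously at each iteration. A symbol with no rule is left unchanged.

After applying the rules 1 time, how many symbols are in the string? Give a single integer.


Step 0: length = 2
Step 1: length = 2

Answer: 2


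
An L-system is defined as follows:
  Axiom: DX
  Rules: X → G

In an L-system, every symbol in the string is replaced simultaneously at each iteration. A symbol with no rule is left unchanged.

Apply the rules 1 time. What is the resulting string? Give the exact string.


Step 0: DX
Step 1: DG

Answer: DG


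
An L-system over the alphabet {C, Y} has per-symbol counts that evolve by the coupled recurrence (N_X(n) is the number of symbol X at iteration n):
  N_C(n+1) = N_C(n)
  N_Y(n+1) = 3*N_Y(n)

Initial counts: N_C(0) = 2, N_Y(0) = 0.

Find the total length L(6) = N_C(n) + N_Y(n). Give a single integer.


Answer: 2

Derivation:
Step 0: N_C=2, N_Y=0, L=2
Step 1: N_C=2, N_Y=0, L=2
Step 2: N_C=2, N_Y=0, L=2
Step 3: N_C=2, N_Y=0, L=2
Step 4: N_C=2, N_Y=0, L=2
Step 5: N_C=2, N_Y=0, L=2
Step 6: N_C=2, N_Y=0, L=2


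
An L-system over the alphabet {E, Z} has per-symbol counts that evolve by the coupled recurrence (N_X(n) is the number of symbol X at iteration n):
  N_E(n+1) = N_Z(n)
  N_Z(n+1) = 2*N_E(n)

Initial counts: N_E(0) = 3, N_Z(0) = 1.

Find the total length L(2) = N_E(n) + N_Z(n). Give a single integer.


Step 0: N_E=3, N_Z=1, L=4
Step 1: N_E=1, N_Z=6, L=7
Step 2: N_E=6, N_Z=2, L=8

Answer: 8


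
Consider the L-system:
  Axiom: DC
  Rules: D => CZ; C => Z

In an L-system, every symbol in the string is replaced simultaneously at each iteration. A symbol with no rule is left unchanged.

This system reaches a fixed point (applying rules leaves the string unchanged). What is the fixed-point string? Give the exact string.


Step 0: DC
Step 1: CZZ
Step 2: ZZZ
Step 3: ZZZ  (unchanged — fixed point at step 2)

Answer: ZZZ


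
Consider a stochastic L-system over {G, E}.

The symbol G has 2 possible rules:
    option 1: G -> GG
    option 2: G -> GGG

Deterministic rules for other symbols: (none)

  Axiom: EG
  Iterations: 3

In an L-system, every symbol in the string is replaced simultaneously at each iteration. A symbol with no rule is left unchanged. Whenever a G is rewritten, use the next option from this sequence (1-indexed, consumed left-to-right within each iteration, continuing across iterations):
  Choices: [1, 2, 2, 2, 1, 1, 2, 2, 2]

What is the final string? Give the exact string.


Answer: EGGGGGGGGGGGGGGGG

Derivation:
Step 0: EG
Step 1: EGG  (used choices [1])
Step 2: EGGGGGG  (used choices [2, 2])
Step 3: EGGGGGGGGGGGGGGGG  (used choices [2, 1, 1, 2, 2, 2])


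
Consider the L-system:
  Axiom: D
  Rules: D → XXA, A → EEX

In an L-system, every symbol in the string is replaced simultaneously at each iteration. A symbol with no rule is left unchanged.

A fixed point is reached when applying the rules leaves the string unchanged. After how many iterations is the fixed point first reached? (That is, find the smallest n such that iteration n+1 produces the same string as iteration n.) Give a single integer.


Step 0: D
Step 1: XXA
Step 2: XXEEX
Step 3: XXEEX  (unchanged — fixed point at step 2)

Answer: 2


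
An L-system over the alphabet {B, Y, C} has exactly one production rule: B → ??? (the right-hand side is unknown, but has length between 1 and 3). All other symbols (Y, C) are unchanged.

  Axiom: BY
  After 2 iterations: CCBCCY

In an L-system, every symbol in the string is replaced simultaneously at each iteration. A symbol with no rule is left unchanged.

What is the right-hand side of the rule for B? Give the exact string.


Answer: CBC

Derivation:
Trying B → CBC:
  Step 0: BY
  Step 1: CBCY
  Step 2: CCBCCY
Matches the given result.


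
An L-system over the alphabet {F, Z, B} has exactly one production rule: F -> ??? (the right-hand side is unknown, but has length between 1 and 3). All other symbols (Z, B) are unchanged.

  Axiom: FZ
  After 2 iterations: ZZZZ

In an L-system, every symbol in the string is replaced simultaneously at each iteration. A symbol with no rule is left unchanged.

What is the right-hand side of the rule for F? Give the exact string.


Answer: ZZZ

Derivation:
Trying F -> ZZZ:
  Step 0: FZ
  Step 1: ZZZZ
  Step 2: ZZZZ
Matches the given result.


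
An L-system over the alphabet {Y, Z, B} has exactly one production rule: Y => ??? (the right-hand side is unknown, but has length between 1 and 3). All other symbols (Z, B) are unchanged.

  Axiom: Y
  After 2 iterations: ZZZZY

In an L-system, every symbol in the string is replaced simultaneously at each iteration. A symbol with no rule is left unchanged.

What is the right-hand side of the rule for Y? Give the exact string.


Answer: ZZY

Derivation:
Trying Y => ZZY:
  Step 0: Y
  Step 1: ZZY
  Step 2: ZZZZY
Matches the given result.


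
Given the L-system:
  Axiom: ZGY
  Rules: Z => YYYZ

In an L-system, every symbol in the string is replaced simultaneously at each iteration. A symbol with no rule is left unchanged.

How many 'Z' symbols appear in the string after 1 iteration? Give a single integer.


Answer: 1

Derivation:
Step 0: ZGY  (1 'Z')
Step 1: YYYZGY  (1 'Z')


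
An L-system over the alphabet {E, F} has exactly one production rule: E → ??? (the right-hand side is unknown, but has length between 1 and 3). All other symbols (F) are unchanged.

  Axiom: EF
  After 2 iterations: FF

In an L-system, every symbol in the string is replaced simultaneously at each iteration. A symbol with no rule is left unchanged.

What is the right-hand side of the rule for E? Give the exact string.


Trying E → F:
  Step 0: EF
  Step 1: FF
  Step 2: FF
Matches the given result.

Answer: F


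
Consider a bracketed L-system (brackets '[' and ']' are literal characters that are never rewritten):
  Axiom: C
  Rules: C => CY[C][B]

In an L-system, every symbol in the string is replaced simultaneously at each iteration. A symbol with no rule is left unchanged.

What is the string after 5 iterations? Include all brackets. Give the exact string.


Step 0: C
Step 1: CY[C][B]
Step 2: CY[C][B]Y[CY[C][B]][B]
Step 3: CY[C][B]Y[CY[C][B]][B]Y[CY[C][B]Y[CY[C][B]][B]][B]
Step 4: CY[C][B]Y[CY[C][B]][B]Y[CY[C][B]Y[CY[C][B]][B]][B]Y[CY[C][B]Y[CY[C][B]][B]Y[CY[C][B]Y[CY[C][B]][B]][B]][B]
Step 5: CY[C][B]Y[CY[C][B]][B]Y[CY[C][B]Y[CY[C][B]][B]][B]Y[CY[C][B]Y[CY[C][B]][B]Y[CY[C][B]Y[CY[C][B]][B]][B]][B]Y[CY[C][B]Y[CY[C][B]][B]Y[CY[C][B]Y[CY[C][B]][B]][B]Y[CY[C][B]Y[CY[C][B]][B]Y[CY[C][B]Y[CY[C][B]][B]][B]][B]][B]

Answer: CY[C][B]Y[CY[C][B]][B]Y[CY[C][B]Y[CY[C][B]][B]][B]Y[CY[C][B]Y[CY[C][B]][B]Y[CY[C][B]Y[CY[C][B]][B]][B]][B]Y[CY[C][B]Y[CY[C][B]][B]Y[CY[C][B]Y[CY[C][B]][B]][B]Y[CY[C][B]Y[CY[C][B]][B]Y[CY[C][B]Y[CY[C][B]][B]][B]][B]][B]


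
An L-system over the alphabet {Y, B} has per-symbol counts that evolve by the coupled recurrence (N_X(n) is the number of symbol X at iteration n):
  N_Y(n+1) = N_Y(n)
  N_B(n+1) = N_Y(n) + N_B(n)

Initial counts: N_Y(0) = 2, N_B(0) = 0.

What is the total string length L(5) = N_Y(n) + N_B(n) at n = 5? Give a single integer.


Step 0: N_Y=2, N_B=0, L=2
Step 1: N_Y=2, N_B=2, L=4
Step 2: N_Y=2, N_B=4, L=6
Step 3: N_Y=2, N_B=6, L=8
Step 4: N_Y=2, N_B=8, L=10
Step 5: N_Y=2, N_B=10, L=12

Answer: 12


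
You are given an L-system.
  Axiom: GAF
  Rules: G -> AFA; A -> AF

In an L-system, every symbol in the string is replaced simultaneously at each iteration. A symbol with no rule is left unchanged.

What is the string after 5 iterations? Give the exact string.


Answer: AFFFFFAFFFFAFFFFFF

Derivation:
Step 0: GAF
Step 1: AFAAFF
Step 2: AFFAFAFFF
Step 3: AFFFAFFAFFFF
Step 4: AFFFFAFFFAFFFFF
Step 5: AFFFFFAFFFFAFFFFFF


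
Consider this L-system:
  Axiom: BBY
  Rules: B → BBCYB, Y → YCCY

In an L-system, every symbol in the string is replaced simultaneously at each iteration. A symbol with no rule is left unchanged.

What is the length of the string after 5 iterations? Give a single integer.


Answer: 1604

Derivation:
Step 0: length = 3
Step 1: length = 14
Step 2: length = 50
Step 3: length = 164
Step 4: length = 518
Step 5: length = 1604


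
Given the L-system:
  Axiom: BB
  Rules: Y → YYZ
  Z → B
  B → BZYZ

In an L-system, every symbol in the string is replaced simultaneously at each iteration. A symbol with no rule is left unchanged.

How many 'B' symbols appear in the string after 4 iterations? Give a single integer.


Step 0: BB  (2 'B')
Step 1: BZYZBZYZ  (2 'B')
Step 2: BZYZBYYZBBZYZBYYZB  (6 'B')
Step 3: BZYZBYYZBBZYZYYZYYZBBZYZBZYZBYYZBBZYZYYZYYZBBZYZ  (12 'B')
Step 4: BZYZBYYZBBZYZYYZYYZBBZYZBZYZBYYZBYYZYYZBYYZYYZBBZYZBZYZBYYZBBZYZBYYZBBZYZYYZYYZBBZYZBZYZBYYZBYYZYYZBYYZYYZBBZYZBZYZBYYZB  (30 'B')

Answer: 30


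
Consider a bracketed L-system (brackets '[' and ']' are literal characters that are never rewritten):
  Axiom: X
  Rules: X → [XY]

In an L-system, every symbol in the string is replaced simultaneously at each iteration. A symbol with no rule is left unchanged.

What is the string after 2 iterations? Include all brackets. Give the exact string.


Step 0: X
Step 1: [XY]
Step 2: [[XY]Y]

Answer: [[XY]Y]


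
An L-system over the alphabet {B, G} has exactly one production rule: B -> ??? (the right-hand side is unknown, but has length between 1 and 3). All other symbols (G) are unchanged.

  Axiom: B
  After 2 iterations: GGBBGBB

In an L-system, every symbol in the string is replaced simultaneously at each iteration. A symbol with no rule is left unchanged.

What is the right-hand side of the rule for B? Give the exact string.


Trying B -> GBB:
  Step 0: B
  Step 1: GBB
  Step 2: GGBBGBB
Matches the given result.

Answer: GBB


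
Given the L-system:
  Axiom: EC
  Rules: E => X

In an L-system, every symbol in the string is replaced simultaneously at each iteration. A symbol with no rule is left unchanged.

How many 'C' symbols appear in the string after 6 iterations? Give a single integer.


Answer: 1

Derivation:
Step 0: EC  (1 'C')
Step 1: XC  (1 'C')
Step 2: XC  (1 'C')
Step 3: XC  (1 'C')
Step 4: XC  (1 'C')
Step 5: XC  (1 'C')
Step 6: XC  (1 'C')


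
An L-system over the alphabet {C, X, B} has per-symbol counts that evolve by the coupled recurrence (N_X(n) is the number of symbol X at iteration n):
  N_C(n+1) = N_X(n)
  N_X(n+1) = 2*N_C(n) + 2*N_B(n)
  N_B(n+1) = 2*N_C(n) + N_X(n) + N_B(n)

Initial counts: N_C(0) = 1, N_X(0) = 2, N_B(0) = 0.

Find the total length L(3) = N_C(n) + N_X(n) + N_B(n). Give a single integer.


Answer: 62

Derivation:
Step 0: N_C=1, N_X=2, N_B=0, L=3
Step 1: N_C=2, N_X=2, N_B=4, L=8
Step 2: N_C=2, N_X=12, N_B=10, L=24
Step 3: N_C=12, N_X=24, N_B=26, L=62


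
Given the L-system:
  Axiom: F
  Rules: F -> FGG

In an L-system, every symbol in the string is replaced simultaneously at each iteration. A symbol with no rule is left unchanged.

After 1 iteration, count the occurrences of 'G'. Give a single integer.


Step 0: F  (0 'G')
Step 1: FGG  (2 'G')

Answer: 2


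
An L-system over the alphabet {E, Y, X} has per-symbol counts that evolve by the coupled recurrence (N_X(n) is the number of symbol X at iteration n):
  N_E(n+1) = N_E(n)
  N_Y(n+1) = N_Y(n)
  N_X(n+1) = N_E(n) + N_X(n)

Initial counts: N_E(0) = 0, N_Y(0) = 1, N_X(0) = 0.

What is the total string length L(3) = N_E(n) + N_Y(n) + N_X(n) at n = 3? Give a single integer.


Answer: 1

Derivation:
Step 0: N_E=0, N_Y=1, N_X=0, L=1
Step 1: N_E=0, N_Y=1, N_X=0, L=1
Step 2: N_E=0, N_Y=1, N_X=0, L=1
Step 3: N_E=0, N_Y=1, N_X=0, L=1


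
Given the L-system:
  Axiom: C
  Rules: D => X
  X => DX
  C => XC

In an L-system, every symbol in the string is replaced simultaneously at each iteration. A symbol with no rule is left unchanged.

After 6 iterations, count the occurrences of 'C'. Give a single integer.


Answer: 1

Derivation:
Step 0: C  (1 'C')
Step 1: XC  (1 'C')
Step 2: DXXC  (1 'C')
Step 3: XDXDXXC  (1 'C')
Step 4: DXXDXXDXDXXC  (1 'C')
Step 5: XDXDXXDXDXXDXXDXDXXC  (1 'C')
Step 6: DXXDXXDXDXXDXXDXDXXDXDXXDXXDXDXXC  (1 'C')


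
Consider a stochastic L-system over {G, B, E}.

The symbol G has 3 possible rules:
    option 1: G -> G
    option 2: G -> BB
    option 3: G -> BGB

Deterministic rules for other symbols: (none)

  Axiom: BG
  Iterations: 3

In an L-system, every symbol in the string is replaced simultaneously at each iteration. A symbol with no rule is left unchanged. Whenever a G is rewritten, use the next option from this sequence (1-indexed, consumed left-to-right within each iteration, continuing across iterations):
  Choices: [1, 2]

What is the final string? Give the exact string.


Step 0: BG
Step 1: BG  (used choices [1])
Step 2: BBB  (used choices [2])
Step 3: BBB  (used choices [])

Answer: BBB


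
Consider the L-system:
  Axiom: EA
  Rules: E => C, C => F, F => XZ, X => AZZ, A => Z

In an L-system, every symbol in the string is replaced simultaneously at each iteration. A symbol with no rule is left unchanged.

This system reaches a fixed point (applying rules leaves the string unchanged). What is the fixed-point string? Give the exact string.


Step 0: EA
Step 1: CZ
Step 2: FZ
Step 3: XZZ
Step 4: AZZZZ
Step 5: ZZZZZ
Step 6: ZZZZZ  (unchanged — fixed point at step 5)

Answer: ZZZZZ


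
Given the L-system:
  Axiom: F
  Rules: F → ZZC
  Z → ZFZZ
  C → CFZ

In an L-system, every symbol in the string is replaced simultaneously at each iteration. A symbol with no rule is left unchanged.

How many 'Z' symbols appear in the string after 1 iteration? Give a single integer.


Step 0: F  (0 'Z')
Step 1: ZZC  (2 'Z')

Answer: 2


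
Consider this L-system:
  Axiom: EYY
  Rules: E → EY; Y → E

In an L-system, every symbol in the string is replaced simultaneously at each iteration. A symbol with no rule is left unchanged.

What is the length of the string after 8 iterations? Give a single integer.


Step 0: length = 3
Step 1: length = 4
Step 2: length = 7
Step 3: length = 11
Step 4: length = 18
Step 5: length = 29
Step 6: length = 47
Step 7: length = 76
Step 8: length = 123

Answer: 123


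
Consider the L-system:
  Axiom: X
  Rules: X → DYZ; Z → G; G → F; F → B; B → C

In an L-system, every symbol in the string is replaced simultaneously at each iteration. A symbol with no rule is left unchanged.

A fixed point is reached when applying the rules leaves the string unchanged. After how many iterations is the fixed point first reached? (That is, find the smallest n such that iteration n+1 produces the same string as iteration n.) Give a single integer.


Answer: 5

Derivation:
Step 0: X
Step 1: DYZ
Step 2: DYG
Step 3: DYF
Step 4: DYB
Step 5: DYC
Step 6: DYC  (unchanged — fixed point at step 5)


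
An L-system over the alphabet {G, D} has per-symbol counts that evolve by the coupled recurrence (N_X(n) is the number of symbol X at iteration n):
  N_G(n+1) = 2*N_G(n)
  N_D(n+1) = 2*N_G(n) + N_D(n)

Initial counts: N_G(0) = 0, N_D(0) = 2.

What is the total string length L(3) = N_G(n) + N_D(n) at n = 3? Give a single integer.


Answer: 2

Derivation:
Step 0: N_G=0, N_D=2, L=2
Step 1: N_G=0, N_D=2, L=2
Step 2: N_G=0, N_D=2, L=2
Step 3: N_G=0, N_D=2, L=2


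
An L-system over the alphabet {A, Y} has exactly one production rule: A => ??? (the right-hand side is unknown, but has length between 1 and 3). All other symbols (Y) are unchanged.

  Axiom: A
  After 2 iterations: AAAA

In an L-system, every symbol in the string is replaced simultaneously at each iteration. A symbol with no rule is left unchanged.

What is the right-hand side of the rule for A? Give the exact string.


Trying A => AA:
  Step 0: A
  Step 1: AA
  Step 2: AAAA
Matches the given result.

Answer: AA


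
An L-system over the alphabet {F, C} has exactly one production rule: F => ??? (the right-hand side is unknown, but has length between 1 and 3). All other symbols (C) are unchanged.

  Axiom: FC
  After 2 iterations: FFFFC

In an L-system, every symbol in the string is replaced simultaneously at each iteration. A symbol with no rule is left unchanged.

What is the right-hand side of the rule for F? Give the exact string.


Answer: FF

Derivation:
Trying F => FF:
  Step 0: FC
  Step 1: FFC
  Step 2: FFFFC
Matches the given result.


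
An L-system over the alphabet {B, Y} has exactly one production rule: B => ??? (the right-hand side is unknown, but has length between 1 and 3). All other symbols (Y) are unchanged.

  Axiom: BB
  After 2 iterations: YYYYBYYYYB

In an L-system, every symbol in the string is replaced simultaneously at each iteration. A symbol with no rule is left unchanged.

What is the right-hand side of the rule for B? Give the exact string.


Trying B => YYB:
  Step 0: BB
  Step 1: YYBYYB
  Step 2: YYYYBYYYYB
Matches the given result.

Answer: YYB


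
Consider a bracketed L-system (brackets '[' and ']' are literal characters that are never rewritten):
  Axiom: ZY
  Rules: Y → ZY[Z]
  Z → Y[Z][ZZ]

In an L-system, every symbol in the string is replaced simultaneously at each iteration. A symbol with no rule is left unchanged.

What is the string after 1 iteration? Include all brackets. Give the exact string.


Answer: Y[Z][ZZ]ZY[Z]

Derivation:
Step 0: ZY
Step 1: Y[Z][ZZ]ZY[Z]


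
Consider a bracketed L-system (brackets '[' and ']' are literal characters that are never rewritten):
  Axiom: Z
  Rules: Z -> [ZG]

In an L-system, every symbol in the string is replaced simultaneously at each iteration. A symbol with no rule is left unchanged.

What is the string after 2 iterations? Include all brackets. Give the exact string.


Answer: [[ZG]G]

Derivation:
Step 0: Z
Step 1: [ZG]
Step 2: [[ZG]G]


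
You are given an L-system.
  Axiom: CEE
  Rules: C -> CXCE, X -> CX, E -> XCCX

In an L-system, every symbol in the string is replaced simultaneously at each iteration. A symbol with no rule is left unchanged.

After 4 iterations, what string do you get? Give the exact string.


Step 0: CEE
Step 1: CXCEXCCXXCCX
Step 2: CXCECXCXCEXCCXCXCXCECXCECXCXCXCECXCECX
Step 3: CXCECXCXCEXCCXCXCECXCXCECXCXCEXCCXCXCXCECXCECXCXCECXCXCECXCXCEXCCXCXCECXCXCEXCCXCXCECXCXCECXCXCECXCXCEXCCXCXCECXCXCEXCCXCXCECX
Step 4: CXCECXCXCEXCCXCXCECXCXCECXCXCEXCCXCXCXCECXCECXCXCECXCXCEXCCXCXCECXCXCECXCXCEXCCXCXCECXCXCECXCXCEXCCXCXCXCECXCECXCXCECXCXCECXCXCEXCCXCXCECXCXCEXCCXCXCECXCXCECXCXCEXCCXCXCECXCXCECXCXCEXCCXCXCECXCXCECXCXCEXCCXCXCXCECXCECXCXCECXCXCEXCCXCXCECXCXCECXCXCEXCCXCXCXCECXCECXCXCECXCXCEXCCXCXCECXCXCECXCXCEXCCXCXCECXCXCECXCXCEXCCXCXCECXCXCECXCXCEXCCXCXCXCECXCECXCXCECXCXCEXCCXCXCECXCXCECXCXCEXCCXCXCXCECXCECXCXCECXCXCEXCCXCXCECX

Answer: CXCECXCXCEXCCXCXCECXCXCECXCXCEXCCXCXCXCECXCECXCXCECXCXCEXCCXCXCECXCXCECXCXCEXCCXCXCECXCXCECXCXCEXCCXCXCXCECXCECXCXCECXCXCECXCXCEXCCXCXCECXCXCEXCCXCXCECXCXCECXCXCEXCCXCXCECXCXCECXCXCEXCCXCXCECXCXCECXCXCEXCCXCXCXCECXCECXCXCECXCXCEXCCXCXCECXCXCECXCXCEXCCXCXCXCECXCECXCXCECXCXCEXCCXCXCECXCXCECXCXCEXCCXCXCECXCXCECXCXCEXCCXCXCECXCXCECXCXCEXCCXCXCXCECXCECXCXCECXCXCEXCCXCXCECXCXCECXCXCEXCCXCXCXCECXCECXCXCECXCXCEXCCXCXCECX


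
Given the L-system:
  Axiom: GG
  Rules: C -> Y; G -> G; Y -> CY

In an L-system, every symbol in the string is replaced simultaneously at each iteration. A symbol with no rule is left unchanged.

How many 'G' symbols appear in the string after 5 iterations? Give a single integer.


Answer: 2

Derivation:
Step 0: GG  (2 'G')
Step 1: GG  (2 'G')
Step 2: GG  (2 'G')
Step 3: GG  (2 'G')
Step 4: GG  (2 'G')
Step 5: GG  (2 'G')


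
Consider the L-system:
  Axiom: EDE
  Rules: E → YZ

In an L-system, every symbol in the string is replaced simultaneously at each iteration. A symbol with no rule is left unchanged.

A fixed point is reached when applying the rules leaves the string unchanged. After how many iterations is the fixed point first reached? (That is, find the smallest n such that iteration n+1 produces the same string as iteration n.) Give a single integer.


Answer: 1

Derivation:
Step 0: EDE
Step 1: YZDYZ
Step 2: YZDYZ  (unchanged — fixed point at step 1)


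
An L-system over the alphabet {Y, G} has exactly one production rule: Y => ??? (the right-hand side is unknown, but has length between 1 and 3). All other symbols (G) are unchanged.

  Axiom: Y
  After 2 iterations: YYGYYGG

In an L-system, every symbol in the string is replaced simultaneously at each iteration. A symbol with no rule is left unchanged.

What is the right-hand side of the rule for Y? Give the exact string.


Trying Y => YYG:
  Step 0: Y
  Step 1: YYG
  Step 2: YYGYYGG
Matches the given result.

Answer: YYG


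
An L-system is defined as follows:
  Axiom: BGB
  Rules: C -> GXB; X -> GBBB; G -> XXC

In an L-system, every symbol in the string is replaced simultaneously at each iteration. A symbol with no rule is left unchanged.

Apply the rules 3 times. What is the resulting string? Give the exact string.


Step 0: BGB
Step 1: BXXCB
Step 2: BGBBBGBBBGXBB
Step 3: BXXCBBBXXCBBBXXCGBBBBB

Answer: BXXCBBBXXCBBBXXCGBBBBB


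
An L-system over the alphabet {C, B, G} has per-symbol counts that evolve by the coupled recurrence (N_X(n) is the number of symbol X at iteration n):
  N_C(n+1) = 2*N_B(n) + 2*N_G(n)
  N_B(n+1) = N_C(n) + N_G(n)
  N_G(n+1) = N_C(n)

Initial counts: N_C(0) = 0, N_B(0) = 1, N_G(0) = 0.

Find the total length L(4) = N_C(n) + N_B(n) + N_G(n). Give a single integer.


Answer: 20

Derivation:
Step 0: N_C=0, N_B=1, N_G=0, L=1
Step 1: N_C=2, N_B=0, N_G=0, L=2
Step 2: N_C=0, N_B=2, N_G=2, L=4
Step 3: N_C=8, N_B=2, N_G=0, L=10
Step 4: N_C=4, N_B=8, N_G=8, L=20


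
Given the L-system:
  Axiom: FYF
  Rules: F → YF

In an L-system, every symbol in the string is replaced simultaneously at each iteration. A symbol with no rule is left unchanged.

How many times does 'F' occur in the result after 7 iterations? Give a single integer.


Answer: 2

Derivation:
Step 0: FYF  (2 'F')
Step 1: YFYYF  (2 'F')
Step 2: YYFYYYF  (2 'F')
Step 3: YYYFYYYYF  (2 'F')
Step 4: YYYYFYYYYYF  (2 'F')
Step 5: YYYYYFYYYYYYF  (2 'F')
Step 6: YYYYYYFYYYYYYYF  (2 'F')
Step 7: YYYYYYYFYYYYYYYYF  (2 'F')


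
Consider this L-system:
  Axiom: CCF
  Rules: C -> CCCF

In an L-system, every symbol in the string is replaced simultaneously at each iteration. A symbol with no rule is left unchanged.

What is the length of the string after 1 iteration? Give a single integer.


Answer: 9

Derivation:
Step 0: length = 3
Step 1: length = 9


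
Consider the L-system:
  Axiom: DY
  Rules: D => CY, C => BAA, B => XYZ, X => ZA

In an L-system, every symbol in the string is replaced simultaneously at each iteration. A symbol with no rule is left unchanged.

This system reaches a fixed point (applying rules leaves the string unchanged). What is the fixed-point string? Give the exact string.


Step 0: DY
Step 1: CYY
Step 2: BAAYY
Step 3: XYZAAYY
Step 4: ZAYZAAYY
Step 5: ZAYZAAYY  (unchanged — fixed point at step 4)

Answer: ZAYZAAYY


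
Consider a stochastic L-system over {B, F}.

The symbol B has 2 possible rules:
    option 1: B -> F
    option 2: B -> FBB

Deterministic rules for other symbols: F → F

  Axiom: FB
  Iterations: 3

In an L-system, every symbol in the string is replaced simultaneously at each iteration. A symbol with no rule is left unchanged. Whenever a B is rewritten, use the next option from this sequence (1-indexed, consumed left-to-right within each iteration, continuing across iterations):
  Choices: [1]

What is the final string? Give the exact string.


Answer: FF

Derivation:
Step 0: FB
Step 1: FF  (used choices [1])
Step 2: FF  (used choices [])
Step 3: FF  (used choices [])


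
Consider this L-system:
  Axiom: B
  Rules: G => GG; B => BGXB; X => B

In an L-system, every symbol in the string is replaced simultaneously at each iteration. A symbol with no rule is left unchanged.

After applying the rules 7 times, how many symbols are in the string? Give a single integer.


Answer: 1306

Derivation:
Step 0: length = 1
Step 1: length = 4
Step 2: length = 11
Step 3: length = 30
Step 4: length = 79
Step 5: length = 204
Step 6: length = 519
Step 7: length = 1306


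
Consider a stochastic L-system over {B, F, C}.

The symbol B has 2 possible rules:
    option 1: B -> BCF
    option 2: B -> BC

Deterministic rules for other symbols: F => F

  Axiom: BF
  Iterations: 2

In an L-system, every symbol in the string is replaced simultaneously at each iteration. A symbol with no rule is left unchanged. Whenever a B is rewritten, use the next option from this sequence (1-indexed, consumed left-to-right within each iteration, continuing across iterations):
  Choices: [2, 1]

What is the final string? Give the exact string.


Answer: BCFCF

Derivation:
Step 0: BF
Step 1: BCF  (used choices [2])
Step 2: BCFCF  (used choices [1])


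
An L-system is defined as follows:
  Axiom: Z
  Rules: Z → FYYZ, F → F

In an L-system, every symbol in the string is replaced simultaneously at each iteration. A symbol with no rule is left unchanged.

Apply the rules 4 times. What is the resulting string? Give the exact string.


Answer: FYYFYYFYYFYYZ

Derivation:
Step 0: Z
Step 1: FYYZ
Step 2: FYYFYYZ
Step 3: FYYFYYFYYZ
Step 4: FYYFYYFYYFYYZ


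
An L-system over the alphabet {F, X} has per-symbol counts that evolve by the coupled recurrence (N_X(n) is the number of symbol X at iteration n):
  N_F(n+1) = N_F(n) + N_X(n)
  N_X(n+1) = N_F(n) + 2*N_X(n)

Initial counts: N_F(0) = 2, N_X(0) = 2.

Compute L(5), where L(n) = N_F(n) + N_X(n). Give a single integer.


Step 0: N_F=2, N_X=2, L=4
Step 1: N_F=4, N_X=6, L=10
Step 2: N_F=10, N_X=16, L=26
Step 3: N_F=26, N_X=42, L=68
Step 4: N_F=68, N_X=110, L=178
Step 5: N_F=178, N_X=288, L=466

Answer: 466


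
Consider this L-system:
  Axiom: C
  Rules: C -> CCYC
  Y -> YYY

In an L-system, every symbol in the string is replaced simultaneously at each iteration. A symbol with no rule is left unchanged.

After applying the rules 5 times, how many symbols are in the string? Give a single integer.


Step 0: length = 1
Step 1: length = 4
Step 2: length = 15
Step 3: length = 54
Step 4: length = 189
Step 5: length = 648

Answer: 648


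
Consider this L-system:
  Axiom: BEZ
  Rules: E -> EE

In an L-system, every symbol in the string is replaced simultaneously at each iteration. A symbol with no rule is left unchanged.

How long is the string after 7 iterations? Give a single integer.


Answer: 130

Derivation:
Step 0: length = 3
Step 1: length = 4
Step 2: length = 6
Step 3: length = 10
Step 4: length = 18
Step 5: length = 34
Step 6: length = 66
Step 7: length = 130


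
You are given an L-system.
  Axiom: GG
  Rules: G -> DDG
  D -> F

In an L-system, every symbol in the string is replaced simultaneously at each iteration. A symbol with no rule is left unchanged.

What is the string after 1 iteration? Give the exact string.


Answer: DDGDDG

Derivation:
Step 0: GG
Step 1: DDGDDG


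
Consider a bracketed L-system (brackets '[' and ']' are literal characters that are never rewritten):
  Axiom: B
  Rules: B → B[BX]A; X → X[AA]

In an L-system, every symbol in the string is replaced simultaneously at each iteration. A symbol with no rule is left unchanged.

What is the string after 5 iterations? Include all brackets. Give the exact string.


Step 0: B
Step 1: B[BX]A
Step 2: B[BX]A[B[BX]AX[AA]]A
Step 3: B[BX]A[B[BX]AX[AA]]A[B[BX]A[B[BX]AX[AA]]AX[AA][AA]]A
Step 4: B[BX]A[B[BX]AX[AA]]A[B[BX]A[B[BX]AX[AA]]AX[AA][AA]]A[B[BX]A[B[BX]AX[AA]]A[B[BX]A[B[BX]AX[AA]]AX[AA][AA]]AX[AA][AA][AA]]A
Step 5: B[BX]A[B[BX]AX[AA]]A[B[BX]A[B[BX]AX[AA]]AX[AA][AA]]A[B[BX]A[B[BX]AX[AA]]A[B[BX]A[B[BX]AX[AA]]AX[AA][AA]]AX[AA][AA][AA]]A[B[BX]A[B[BX]AX[AA]]A[B[BX]A[B[BX]AX[AA]]AX[AA][AA]]A[B[BX]A[B[BX]AX[AA]]A[B[BX]A[B[BX]AX[AA]]AX[AA][AA]]AX[AA][AA][AA]]AX[AA][AA][AA][AA]]A

Answer: B[BX]A[B[BX]AX[AA]]A[B[BX]A[B[BX]AX[AA]]AX[AA][AA]]A[B[BX]A[B[BX]AX[AA]]A[B[BX]A[B[BX]AX[AA]]AX[AA][AA]]AX[AA][AA][AA]]A[B[BX]A[B[BX]AX[AA]]A[B[BX]A[B[BX]AX[AA]]AX[AA][AA]]A[B[BX]A[B[BX]AX[AA]]A[B[BX]A[B[BX]AX[AA]]AX[AA][AA]]AX[AA][AA][AA]]AX[AA][AA][AA][AA]]A


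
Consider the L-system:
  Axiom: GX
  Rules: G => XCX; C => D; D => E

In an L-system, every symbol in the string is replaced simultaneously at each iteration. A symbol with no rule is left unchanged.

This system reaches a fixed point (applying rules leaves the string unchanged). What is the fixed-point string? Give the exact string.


Step 0: GX
Step 1: XCXX
Step 2: XDXX
Step 3: XEXX
Step 4: XEXX  (unchanged — fixed point at step 3)

Answer: XEXX


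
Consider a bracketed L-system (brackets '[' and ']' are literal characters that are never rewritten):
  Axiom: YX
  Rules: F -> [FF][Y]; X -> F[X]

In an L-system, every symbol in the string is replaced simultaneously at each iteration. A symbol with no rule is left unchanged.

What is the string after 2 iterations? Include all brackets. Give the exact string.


Answer: Y[FF][Y][F[X]]

Derivation:
Step 0: YX
Step 1: YF[X]
Step 2: Y[FF][Y][F[X]]


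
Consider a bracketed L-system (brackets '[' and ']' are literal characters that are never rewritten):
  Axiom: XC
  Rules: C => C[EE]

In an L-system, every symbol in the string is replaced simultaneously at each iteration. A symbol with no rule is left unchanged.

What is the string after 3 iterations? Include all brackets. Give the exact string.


Answer: XC[EE][EE][EE]

Derivation:
Step 0: XC
Step 1: XC[EE]
Step 2: XC[EE][EE]
Step 3: XC[EE][EE][EE]


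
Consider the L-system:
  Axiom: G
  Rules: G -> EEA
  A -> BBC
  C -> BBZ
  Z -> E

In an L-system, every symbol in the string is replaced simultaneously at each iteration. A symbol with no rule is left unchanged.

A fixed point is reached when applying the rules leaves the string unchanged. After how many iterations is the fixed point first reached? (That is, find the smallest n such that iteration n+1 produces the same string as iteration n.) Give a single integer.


Answer: 4

Derivation:
Step 0: G
Step 1: EEA
Step 2: EEBBC
Step 3: EEBBBBZ
Step 4: EEBBBBE
Step 5: EEBBBBE  (unchanged — fixed point at step 4)
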